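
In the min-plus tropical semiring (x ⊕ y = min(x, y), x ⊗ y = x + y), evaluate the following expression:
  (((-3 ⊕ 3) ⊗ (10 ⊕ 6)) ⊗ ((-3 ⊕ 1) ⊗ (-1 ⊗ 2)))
(((-3 ⊕ 3) ⊗ (10 ⊕ 6)) ⊗ ((-3 ⊕ 1) ⊗ (-1 ⊗ 2))) = 1

Expand innermost to outermost. Recall ⊕ takes the minimum of its arguments and ⊗ takes their sum. Working out the expression (((-3 ⊕ 3) ⊗ (10 ⊕ 6)) ⊗ ((-3 ⊕ 1) ⊗ (-1 ⊗ 2))) gives 1.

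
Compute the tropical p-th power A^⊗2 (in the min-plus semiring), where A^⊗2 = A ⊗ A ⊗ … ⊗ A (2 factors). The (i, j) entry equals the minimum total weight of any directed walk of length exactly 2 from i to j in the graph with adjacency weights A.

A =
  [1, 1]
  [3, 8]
A^⊗2 =
  [2, 2]
  [4, 4]

Each entry (A^⊗2)_ij equals the minimum over all length-2 walks i = v_0 → v_1 → … → v_2 = j of Σ_t A[v_t][v_{t+1}]. For example, for (i, j) = (0, 1) we minimise over 2 possible intermediate vertex sequences; the minimum is 2, attained along the walk 0 → 0 → 1.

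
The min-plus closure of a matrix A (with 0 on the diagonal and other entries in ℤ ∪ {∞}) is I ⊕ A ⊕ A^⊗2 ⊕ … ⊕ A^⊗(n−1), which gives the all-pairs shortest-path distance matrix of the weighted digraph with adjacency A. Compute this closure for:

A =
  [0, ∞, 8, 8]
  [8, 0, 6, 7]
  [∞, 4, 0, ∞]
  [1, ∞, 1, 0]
Closure =
  [0, 12, 8, 8]
  [8, 0, 6, 7]
  [12, 4, 0, 11]
  [1, 5, 1, 0]

This is the Floyd-Warshall all-pairs shortest-path computation. For each intermediate vertex k = 0, 1, …, 3, update dist[i][j] ← min(dist[i][j], dist[i][k] + dist[k][j]). The final matrix gives, for each (i, j), the minimum total weight of any directed path from i to j (possibly empty when i = j).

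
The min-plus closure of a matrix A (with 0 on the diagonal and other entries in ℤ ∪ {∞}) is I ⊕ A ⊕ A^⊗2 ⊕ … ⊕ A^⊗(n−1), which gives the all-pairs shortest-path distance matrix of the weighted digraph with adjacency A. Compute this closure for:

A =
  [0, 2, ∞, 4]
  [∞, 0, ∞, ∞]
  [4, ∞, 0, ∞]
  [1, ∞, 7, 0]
Closure =
  [0, 2, 11, 4]
  [∞, 0, ∞, ∞]
  [4, 6, 0, 8]
  [1, 3, 7, 0]

This is the Floyd-Warshall all-pairs shortest-path computation. For each intermediate vertex k = 0, 1, …, 3, update dist[i][j] ← min(dist[i][j], dist[i][k] + dist[k][j]). The final matrix gives, for each (i, j), the minimum total weight of any directed path from i to j (possibly empty when i = j).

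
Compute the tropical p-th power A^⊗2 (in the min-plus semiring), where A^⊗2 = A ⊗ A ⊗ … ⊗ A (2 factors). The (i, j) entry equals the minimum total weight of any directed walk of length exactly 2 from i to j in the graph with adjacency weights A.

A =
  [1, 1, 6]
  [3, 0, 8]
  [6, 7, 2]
A^⊗2 =
  [2, 1, 7]
  [3, 0, 8]
  [7, 7, 4]

Each entry (A^⊗2)_ij equals the minimum over all length-2 walks i = v_0 → v_1 → … → v_2 = j of Σ_t A[v_t][v_{t+1}]. For example, for (i, j) = (0, 2) we minimise over 3 possible intermediate vertex sequences; the minimum is 7, attained along the walk 0 → 0 → 2.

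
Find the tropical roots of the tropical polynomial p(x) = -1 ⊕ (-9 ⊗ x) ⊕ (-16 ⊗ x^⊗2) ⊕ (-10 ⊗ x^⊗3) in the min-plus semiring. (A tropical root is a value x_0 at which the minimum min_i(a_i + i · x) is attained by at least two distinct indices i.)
Roots: {-6, 7, 8}

Each tropical root is a break point of the lower envelope of the lines y = a_i + i · x (there are 4 lines, with slopes 0, 1, ..., 3). Only the lines that attain the minimum somewhere contribute to roots; other lines are dominated. Here the surviving (envelope) indices are i = 3, i = 2, i = 1, i = 0.
Intersections between consecutive envelope lines give the roots: for adjacent envelope indices i < j the intersection is x = (a_i − a_j) / (j − i). Reading off the sorted break points: {-6, 7, 8}.
Verification: at each break x_0, at least two indices attain the minimum of min_i(a_i + i · x_0).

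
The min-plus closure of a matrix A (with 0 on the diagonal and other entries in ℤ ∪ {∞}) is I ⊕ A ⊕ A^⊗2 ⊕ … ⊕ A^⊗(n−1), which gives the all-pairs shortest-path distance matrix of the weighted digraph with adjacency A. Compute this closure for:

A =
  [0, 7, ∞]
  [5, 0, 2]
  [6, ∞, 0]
Closure =
  [0, 7, 9]
  [5, 0, 2]
  [6, 13, 0]

This is the Floyd-Warshall all-pairs shortest-path computation. For each intermediate vertex k = 0, 1, …, 2, update dist[i][j] ← min(dist[i][j], dist[i][k] + dist[k][j]). The final matrix gives, for each (i, j), the minimum total weight of any directed path from i to j (possibly empty when i = j).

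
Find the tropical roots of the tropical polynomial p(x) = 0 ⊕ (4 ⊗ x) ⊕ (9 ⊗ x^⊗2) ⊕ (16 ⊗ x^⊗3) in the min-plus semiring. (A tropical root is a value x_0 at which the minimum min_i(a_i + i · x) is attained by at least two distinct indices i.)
Roots: {-7, -5, -4}

Each tropical root is a break point of the lower envelope of the lines y = a_i + i · x (there are 4 lines, with slopes 0, 1, ..., 3). Only the lines that attain the minimum somewhere contribute to roots; other lines are dominated. Here the surviving (envelope) indices are i = 3, i = 2, i = 1, i = 0.
Intersections between consecutive envelope lines give the roots: for adjacent envelope indices i < j the intersection is x = (a_i − a_j) / (j − i). Reading off the sorted break points: {-7, -5, -4}.
Verification: at each break x_0, at least two indices attain the minimum of min_i(a_i + i · x_0).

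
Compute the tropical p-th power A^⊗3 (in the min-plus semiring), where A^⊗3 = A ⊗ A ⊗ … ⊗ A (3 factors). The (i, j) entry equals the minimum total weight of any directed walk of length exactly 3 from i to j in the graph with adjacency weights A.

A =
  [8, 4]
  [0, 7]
A^⊗3 =
  [11, 8]
  [4, 11]

Each entry (A^⊗3)_ij equals the minimum over all length-3 walks i = v_0 → v_1 → … → v_3 = j of Σ_t A[v_t][v_{t+1}]. For example, for (i, j) = (0, 1) we minimise over 4 possible intermediate vertex sequences; the minimum is 8, attained along the walk 0 → 1 → 0 → 1.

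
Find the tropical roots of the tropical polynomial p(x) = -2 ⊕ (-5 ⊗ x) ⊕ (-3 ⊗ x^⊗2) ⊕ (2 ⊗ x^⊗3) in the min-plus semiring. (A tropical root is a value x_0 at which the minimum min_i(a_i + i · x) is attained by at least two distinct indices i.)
Roots: {-5, -2, 3}

Each tropical root is a break point of the lower envelope of the lines y = a_i + i · x (there are 4 lines, with slopes 0, 1, ..., 3). Only the lines that attain the minimum somewhere contribute to roots; other lines are dominated. Here the surviving (envelope) indices are i = 3, i = 2, i = 1, i = 0.
Intersections between consecutive envelope lines give the roots: for adjacent envelope indices i < j the intersection is x = (a_i − a_j) / (j − i). Reading off the sorted break points: {-5, -2, 3}.
Verification: at each break x_0, at least two indices attain the minimum of min_i(a_i + i · x_0).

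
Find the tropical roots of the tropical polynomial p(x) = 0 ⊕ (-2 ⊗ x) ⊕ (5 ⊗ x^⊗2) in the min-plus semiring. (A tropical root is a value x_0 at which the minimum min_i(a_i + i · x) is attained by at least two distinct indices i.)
Roots: {-7, 2}

Each tropical root is a break point of the lower envelope of the lines y = a_i + i · x (there are 3 lines, with slopes 0, 1, ..., 2). Only the lines that attain the minimum somewhere contribute to roots; other lines are dominated. Here the surviving (envelope) indices are i = 2, i = 1, i = 0.
Intersections between consecutive envelope lines give the roots: for adjacent envelope indices i < j the intersection is x = (a_i − a_j) / (j − i). Reading off the sorted break points: {-7, 2}.
Verification: at each break x_0, at least two indices attain the minimum of min_i(a_i + i · x_0).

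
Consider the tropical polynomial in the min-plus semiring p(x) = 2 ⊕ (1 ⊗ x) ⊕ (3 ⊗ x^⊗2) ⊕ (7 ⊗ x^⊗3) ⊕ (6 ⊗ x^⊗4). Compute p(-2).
p(-2) = -2

A tropical monomial a ⊗ x^⊗i evaluates to a + i · x. Evaluating each term at x = -2:
  Term 0 contributes 2 + 0 · -2 = 2
  Term 1 contributes 1 + 1 · -2 = -1
  Term 2 contributes 3 + 2 · -2 = -1
  Term 3 contributes 7 + 3 · -2 = 1
  Term 4 contributes 6 + 4 · -2 = -2
p(-2) = ⊕ of these = min[2, -1, -1, 1, -2] = -2.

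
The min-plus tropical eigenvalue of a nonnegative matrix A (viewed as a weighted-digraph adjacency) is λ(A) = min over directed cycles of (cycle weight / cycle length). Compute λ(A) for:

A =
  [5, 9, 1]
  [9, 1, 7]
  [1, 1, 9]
λ(A) = 1

Enumerate directed cycles and compute their means (weight / length). Sample:
  cycle 0 → 0: weight = 5, length = 1, mean = 5/1 ≈ 5.000
  cycle 1 → 1: weight = 1, length = 1, mean = 1/1 ≈ 1.000
  cycle 2 → 2: weight = 9, length = 1, mean = 9/1 ≈ 9.000
  cycle 0 → 1 → 0: weight = 18, length = 2, mean = 18/2 ≈ 9.000
  cycle 0 → 2 → 0: weight = 2, length = 2, mean = 2/2 ≈ 1.000
  cycle 1 → 0 → 1: weight = 18, length = 2, mean = 18/2 ≈ 9.000
Minimum mean = 1.000, attained e.g. along the cycle 1 → 1 with weight 1 and length 1. So λ(A) = 1/1 = 1.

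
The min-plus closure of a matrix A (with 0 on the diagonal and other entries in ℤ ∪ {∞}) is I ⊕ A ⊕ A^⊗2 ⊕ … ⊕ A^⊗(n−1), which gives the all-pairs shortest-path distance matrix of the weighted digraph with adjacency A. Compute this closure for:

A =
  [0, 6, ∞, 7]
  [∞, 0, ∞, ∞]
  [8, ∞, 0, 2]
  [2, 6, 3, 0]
Closure =
  [0, 6, 10, 7]
  [∞, 0, ∞, ∞]
  [4, 8, 0, 2]
  [2, 6, 3, 0]

This is the Floyd-Warshall all-pairs shortest-path computation. For each intermediate vertex k = 0, 1, …, 3, update dist[i][j] ← min(dist[i][j], dist[i][k] + dist[k][j]). The final matrix gives, for each (i, j), the minimum total weight of any directed path from i to j (possibly empty when i = j).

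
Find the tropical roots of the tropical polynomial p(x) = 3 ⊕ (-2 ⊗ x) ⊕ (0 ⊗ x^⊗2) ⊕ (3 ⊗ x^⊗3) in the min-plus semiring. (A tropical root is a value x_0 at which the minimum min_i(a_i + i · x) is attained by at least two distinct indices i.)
Roots: {-3, -2, 5}

Each tropical root is a break point of the lower envelope of the lines y = a_i + i · x (there are 4 lines, with slopes 0, 1, ..., 3). Only the lines that attain the minimum somewhere contribute to roots; other lines are dominated. Here the surviving (envelope) indices are i = 3, i = 2, i = 1, i = 0.
Intersections between consecutive envelope lines give the roots: for adjacent envelope indices i < j the intersection is x = (a_i − a_j) / (j − i). Reading off the sorted break points: {-3, -2, 5}.
Verification: at each break x_0, at least two indices attain the minimum of min_i(a_i + i · x_0).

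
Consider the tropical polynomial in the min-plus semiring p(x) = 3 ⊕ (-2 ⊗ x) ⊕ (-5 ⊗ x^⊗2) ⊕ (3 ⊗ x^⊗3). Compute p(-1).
p(-1) = -7

A tropical monomial a ⊗ x^⊗i evaluates to a + i · x. Evaluating each term at x = -1:
  Term 0 contributes 3 + 0 · -1 = 3
  Term 1 contributes -2 + 1 · -1 = -3
  Term 2 contributes -5 + 2 · -1 = -7
  Term 3 contributes 3 + 3 · -1 = 0
p(-1) = ⊕ of these = min[3, -3, -7, 0] = -7.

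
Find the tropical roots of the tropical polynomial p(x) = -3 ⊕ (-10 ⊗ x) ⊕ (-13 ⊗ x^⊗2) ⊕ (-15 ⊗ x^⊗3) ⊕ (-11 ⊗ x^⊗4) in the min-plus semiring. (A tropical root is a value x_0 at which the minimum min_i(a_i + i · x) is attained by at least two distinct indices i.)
Roots: {-4, 2, 3, 7}

Each tropical root is a break point of the lower envelope of the lines y = a_i + i · x (there are 5 lines, with slopes 0, 1, ..., 4). Only the lines that attain the minimum somewhere contribute to roots; other lines are dominated. Here the surviving (envelope) indices are i = 4, i = 3, i = 2, i = 1, i = 0.
Intersections between consecutive envelope lines give the roots: for adjacent envelope indices i < j the intersection is x = (a_i − a_j) / (j − i). Reading off the sorted break points: {-4, 2, 3, 7}.
Verification: at each break x_0, at least two indices attain the minimum of min_i(a_i + i · x_0).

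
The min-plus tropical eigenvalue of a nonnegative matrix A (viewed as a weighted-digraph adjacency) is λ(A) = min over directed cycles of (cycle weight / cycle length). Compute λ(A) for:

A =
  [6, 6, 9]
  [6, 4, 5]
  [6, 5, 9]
λ(A) = 4

Enumerate directed cycles and compute their means (weight / length). Sample:
  cycle 0 → 0: weight = 6, length = 1, mean = 6/1 ≈ 6.000
  cycle 1 → 1: weight = 4, length = 1, mean = 4/1 ≈ 4.000
  cycle 2 → 2: weight = 9, length = 1, mean = 9/1 ≈ 9.000
  cycle 0 → 1 → 0: weight = 12, length = 2, mean = 12/2 ≈ 6.000
  cycle 0 → 2 → 0: weight = 15, length = 2, mean = 15/2 ≈ 7.500
  cycle 1 → 0 → 1: weight = 12, length = 2, mean = 12/2 ≈ 6.000
Minimum mean = 4.000, attained e.g. along the cycle 1 → 1 with weight 4 and length 1. So λ(A) = 4/1 = 4.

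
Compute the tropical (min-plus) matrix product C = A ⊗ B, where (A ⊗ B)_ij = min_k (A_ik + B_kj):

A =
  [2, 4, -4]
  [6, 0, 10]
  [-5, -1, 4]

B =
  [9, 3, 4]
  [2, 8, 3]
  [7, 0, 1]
A ⊗ B =
  [3, -4, -3]
  [2, 8, 3]
  [1, -2, -1]

Apply the min-plus product entry-by-entry:
  C[0][0] = min over k of (A[0][0] + B[0][0] = 2 + 9 = 11, A[0][1] + B[1][0] = 4 + 2 = 6, A[0][2] + B[2][0] = -4 + 7 = 3) = 3 (attained at k = 2)
  C[0][1] = min over k of (A[0][0] + B[0][1] = 2 + 3 = 5, A[0][1] + B[1][1] = 4 + 8 = 12, A[0][2] + B[2][1] = -4 + 0 = -4) = -4 (attained at k = 2)
  C[0][2] = min over k of (A[0][0] + B[0][2] = 2 + 4 = 6, A[0][1] + B[1][2] = 4 + 3 = 7, A[0][2] + B[2][2] = -4 + 1 = -3) = -3 (attained at k = 2)
  C[1][0] = min over k of (A[1][0] + B[0][0] = 6 + 9 = 15, A[1][1] + B[1][0] = 0 + 2 = 2, A[1][2] + B[2][0] = 10 + 7 = 17) = 2 (attained at k = 1)
  C[1][1] = min over k of (A[1][0] + B[0][1] = 6 + 3 = 9, A[1][1] + B[1][1] = 0 + 8 = 8, A[1][2] + B[2][1] = 10 + 0 = 10) = 8 (attained at k = 1)
  C[1][2] = min over k of (A[1][0] + B[0][2] = 6 + 4 = 10, A[1][1] + B[1][2] = 0 + 3 = 3, A[1][2] + B[2][2] = 10 + 1 = 11) = 3 (attained at k = 1)
  C[2][0] = min over k of (A[2][0] + B[0][0] = -5 + 9 = 4, A[2][1] + B[1][0] = -1 + 2 = 1, A[2][2] + B[2][0] = 4 + 7 = 11) = 1 (attained at k = 1)
  C[2][1] = min over k of (A[2][0] + B[0][1] = -5 + 3 = -2, A[2][1] + B[1][1] = -1 + 8 = 7, A[2][2] + B[2][1] = 4 + 0 = 4) = -2 (attained at k = 0)
  C[2][2] = min over k of (A[2][0] + B[0][2] = -5 + 4 = -1, A[2][1] + B[1][2] = -1 + 3 = 2, A[2][2] + B[2][2] = 4 + 1 = 5) = -1 (attained at k = 0)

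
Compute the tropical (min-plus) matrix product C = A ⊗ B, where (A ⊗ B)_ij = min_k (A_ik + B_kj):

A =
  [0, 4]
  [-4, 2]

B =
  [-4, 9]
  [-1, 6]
A ⊗ B =
  [-4, 9]
  [-8, 5]

Apply the min-plus product entry-by-entry:
  C[0][0] = min over k of (A[0][0] + B[0][0] = 0 + -4 = -4, A[0][1] + B[1][0] = 4 + -1 = 3) = -4 (attained at k = 0)
  C[0][1] = min over k of (A[0][0] + B[0][1] = 0 + 9 = 9, A[0][1] + B[1][1] = 4 + 6 = 10) = 9 (attained at k = 0)
  C[1][0] = min over k of (A[1][0] + B[0][0] = -4 + -4 = -8, A[1][1] + B[1][0] = 2 + -1 = 1) = -8 (attained at k = 0)
  C[1][1] = min over k of (A[1][0] + B[0][1] = -4 + 9 = 5, A[1][1] + B[1][1] = 2 + 6 = 8) = 5 (attained at k = 0)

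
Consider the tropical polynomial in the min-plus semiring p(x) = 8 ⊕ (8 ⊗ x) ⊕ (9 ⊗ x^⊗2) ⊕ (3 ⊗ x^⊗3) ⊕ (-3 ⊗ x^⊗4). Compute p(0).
p(0) = -3

A tropical monomial a ⊗ x^⊗i evaluates to a + i · x. Evaluating each term at x = 0:
  Term 0 contributes 8 + 0 · 0 = 8
  Term 1 contributes 8 + 1 · 0 = 8
  Term 2 contributes 9 + 2 · 0 = 9
  Term 3 contributes 3 + 3 · 0 = 3
  Term 4 contributes -3 + 4 · 0 = -3
p(0) = ⊕ of these = min[8, 8, 9, 3, -3] = -3.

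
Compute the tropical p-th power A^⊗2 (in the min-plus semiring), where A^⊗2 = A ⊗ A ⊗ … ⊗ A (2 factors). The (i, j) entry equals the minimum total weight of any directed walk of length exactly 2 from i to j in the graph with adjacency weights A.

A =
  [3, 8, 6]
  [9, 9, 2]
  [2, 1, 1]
A^⊗2 =
  [6, 7, 7]
  [4, 3, 3]
  [3, 2, 2]

Each entry (A^⊗2)_ij equals the minimum over all length-2 walks i = v_0 → v_1 → … → v_2 = j of Σ_t A[v_t][v_{t+1}]. For example, for (i, j) = (0, 2) we minimise over 3 possible intermediate vertex sequences; the minimum is 7, attained along the walk 0 → 2 → 2.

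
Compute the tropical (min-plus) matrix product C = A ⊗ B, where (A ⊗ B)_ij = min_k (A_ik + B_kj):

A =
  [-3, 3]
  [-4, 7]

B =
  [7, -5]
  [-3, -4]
A ⊗ B =
  [0, -8]
  [3, -9]

Apply the min-plus product entry-by-entry:
  C[0][0] = min over k of (A[0][0] + B[0][0] = -3 + 7 = 4, A[0][1] + B[1][0] = 3 + -3 = 0) = 0 (attained at k = 1)
  C[0][1] = min over k of (A[0][0] + B[0][1] = -3 + -5 = -8, A[0][1] + B[1][1] = 3 + -4 = -1) = -8 (attained at k = 0)
  C[1][0] = min over k of (A[1][0] + B[0][0] = -4 + 7 = 3, A[1][1] + B[1][0] = 7 + -3 = 4) = 3 (attained at k = 0)
  C[1][1] = min over k of (A[1][0] + B[0][1] = -4 + -5 = -9, A[1][1] + B[1][1] = 7 + -4 = 3) = -9 (attained at k = 0)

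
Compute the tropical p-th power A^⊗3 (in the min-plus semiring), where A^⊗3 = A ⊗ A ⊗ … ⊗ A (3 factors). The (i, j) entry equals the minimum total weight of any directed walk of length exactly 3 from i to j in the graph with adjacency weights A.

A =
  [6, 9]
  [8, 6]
A^⊗3 =
  [18, 21]
  [20, 18]

Each entry (A^⊗3)_ij equals the minimum over all length-3 walks i = v_0 → v_1 → … → v_3 = j of Σ_t A[v_t][v_{t+1}]. For example, for (i, j) = (0, 1) we minimise over 4 possible intermediate vertex sequences; the minimum is 21, attained along the walk 0 → 0 → 0 → 1.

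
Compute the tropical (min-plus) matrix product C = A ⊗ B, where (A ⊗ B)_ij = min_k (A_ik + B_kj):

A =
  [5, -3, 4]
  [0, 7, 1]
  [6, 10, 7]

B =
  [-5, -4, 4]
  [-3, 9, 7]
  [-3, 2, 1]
A ⊗ B =
  [-6, 1, 4]
  [-5, -4, 2]
  [1, 2, 8]

Apply the min-plus product entry-by-entry:
  C[0][0] = min over k of (A[0][0] + B[0][0] = 5 + -5 = 0, A[0][1] + B[1][0] = -3 + -3 = -6, A[0][2] + B[2][0] = 4 + -3 = 1) = -6 (attained at k = 1)
  C[0][1] = min over k of (A[0][0] + B[0][1] = 5 + -4 = 1, A[0][1] + B[1][1] = -3 + 9 = 6, A[0][2] + B[2][1] = 4 + 2 = 6) = 1 (attained at k = 0)
  C[0][2] = min over k of (A[0][0] + B[0][2] = 5 + 4 = 9, A[0][1] + B[1][2] = -3 + 7 = 4, A[0][2] + B[2][2] = 4 + 1 = 5) = 4 (attained at k = 1)
  C[1][0] = min over k of (A[1][0] + B[0][0] = 0 + -5 = -5, A[1][1] + B[1][0] = 7 + -3 = 4, A[1][2] + B[2][0] = 1 + -3 = -2) = -5 (attained at k = 0)
  C[1][1] = min over k of (A[1][0] + B[0][1] = 0 + -4 = -4, A[1][1] + B[1][1] = 7 + 9 = 16, A[1][2] + B[2][1] = 1 + 2 = 3) = -4 (attained at k = 0)
  C[1][2] = min over k of (A[1][0] + B[0][2] = 0 + 4 = 4, A[1][1] + B[1][2] = 7 + 7 = 14, A[1][2] + B[2][2] = 1 + 1 = 2) = 2 (attained at k = 2)
  C[2][0] = min over k of (A[2][0] + B[0][0] = 6 + -5 = 1, A[2][1] + B[1][0] = 10 + -3 = 7, A[2][2] + B[2][0] = 7 + -3 = 4) = 1 (attained at k = 0)
  C[2][1] = min over k of (A[2][0] + B[0][1] = 6 + -4 = 2, A[2][1] + B[1][1] = 10 + 9 = 19, A[2][2] + B[2][1] = 7 + 2 = 9) = 2 (attained at k = 0)
  C[2][2] = min over k of (A[2][0] + B[0][2] = 6 + 4 = 10, A[2][1] + B[1][2] = 10 + 7 = 17, A[2][2] + B[2][2] = 7 + 1 = 8) = 8 (attained at k = 2)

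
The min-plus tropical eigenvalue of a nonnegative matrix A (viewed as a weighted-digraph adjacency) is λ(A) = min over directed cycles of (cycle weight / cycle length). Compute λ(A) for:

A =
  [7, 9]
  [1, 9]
λ(A) = 5

Enumerate directed cycles and compute their means (weight / length). Sample:
  cycle 0 → 0: weight = 7, length = 1, mean = 7/1 ≈ 7.000
  cycle 1 → 1: weight = 9, length = 1, mean = 9/1 ≈ 9.000
  cycle 0 → 1 → 0: weight = 10, length = 2, mean = 10/2 ≈ 5.000
  cycle 1 → 0 → 1: weight = 10, length = 2, mean = 10/2 ≈ 5.000
Minimum mean = 5.000, attained e.g. along the cycle 0 → 1 → 0 with weight 10 and length 2. So λ(A) = 10/2 = 5.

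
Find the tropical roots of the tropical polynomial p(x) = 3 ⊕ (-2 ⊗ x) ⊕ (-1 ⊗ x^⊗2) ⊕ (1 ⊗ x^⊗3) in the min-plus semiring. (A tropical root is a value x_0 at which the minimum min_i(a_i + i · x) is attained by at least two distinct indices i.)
Roots: {-2, -1, 5}

Each tropical root is a break point of the lower envelope of the lines y = a_i + i · x (there are 4 lines, with slopes 0, 1, ..., 3). Only the lines that attain the minimum somewhere contribute to roots; other lines are dominated. Here the surviving (envelope) indices are i = 3, i = 2, i = 1, i = 0.
Intersections between consecutive envelope lines give the roots: for adjacent envelope indices i < j the intersection is x = (a_i − a_j) / (j − i). Reading off the sorted break points: {-2, -1, 5}.
Verification: at each break x_0, at least two indices attain the minimum of min_i(a_i + i · x_0).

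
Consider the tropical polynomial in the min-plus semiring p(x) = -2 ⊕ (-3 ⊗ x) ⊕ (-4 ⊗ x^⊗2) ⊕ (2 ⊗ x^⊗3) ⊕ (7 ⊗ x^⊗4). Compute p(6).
p(6) = -2

A tropical monomial a ⊗ x^⊗i evaluates to a + i · x. Evaluating each term at x = 6:
  Term 0 contributes -2 + 0 · 6 = -2
  Term 1 contributes -3 + 1 · 6 = 3
  Term 2 contributes -4 + 2 · 6 = 8
  Term 3 contributes 2 + 3 · 6 = 20
  Term 4 contributes 7 + 4 · 6 = 31
p(6) = ⊕ of these = min[-2, 3, 8, 20, 31] = -2.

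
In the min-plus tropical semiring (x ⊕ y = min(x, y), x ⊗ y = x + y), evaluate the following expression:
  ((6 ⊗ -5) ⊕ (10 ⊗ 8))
((6 ⊗ -5) ⊕ (10 ⊗ 8)) = 1

Expand innermost to outermost. Recall ⊕ takes the minimum of its arguments and ⊗ takes their sum. Working out the expression ((6 ⊗ -5) ⊕ (10 ⊗ 8)) gives 1.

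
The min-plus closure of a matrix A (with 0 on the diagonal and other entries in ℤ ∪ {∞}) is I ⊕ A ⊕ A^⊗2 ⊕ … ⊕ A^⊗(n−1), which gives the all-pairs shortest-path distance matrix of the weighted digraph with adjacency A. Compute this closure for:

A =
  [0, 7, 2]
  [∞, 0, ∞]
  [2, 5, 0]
Closure =
  [0, 7, 2]
  [∞, 0, ∞]
  [2, 5, 0]

This is the Floyd-Warshall all-pairs shortest-path computation. For each intermediate vertex k = 0, 1, …, 2, update dist[i][j] ← min(dist[i][j], dist[i][k] + dist[k][j]). The final matrix gives, for each (i, j), the minimum total weight of any directed path from i to j (possibly empty when i = j).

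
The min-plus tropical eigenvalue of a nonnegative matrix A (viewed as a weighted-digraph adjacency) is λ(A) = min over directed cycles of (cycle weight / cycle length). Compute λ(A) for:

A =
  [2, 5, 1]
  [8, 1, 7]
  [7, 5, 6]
λ(A) = 1

Enumerate directed cycles and compute their means (weight / length). Sample:
  cycle 0 → 0: weight = 2, length = 1, mean = 2/1 ≈ 2.000
  cycle 1 → 1: weight = 1, length = 1, mean = 1/1 ≈ 1.000
  cycle 2 → 2: weight = 6, length = 1, mean = 6/1 ≈ 6.000
  cycle 0 → 1 → 0: weight = 13, length = 2, mean = 13/2 ≈ 6.500
  cycle 0 → 2 → 0: weight = 8, length = 2, mean = 8/2 ≈ 4.000
  cycle 1 → 0 → 1: weight = 13, length = 2, mean = 13/2 ≈ 6.500
Minimum mean = 1.000, attained e.g. along the cycle 1 → 1 with weight 1 and length 1. So λ(A) = 1/1 = 1.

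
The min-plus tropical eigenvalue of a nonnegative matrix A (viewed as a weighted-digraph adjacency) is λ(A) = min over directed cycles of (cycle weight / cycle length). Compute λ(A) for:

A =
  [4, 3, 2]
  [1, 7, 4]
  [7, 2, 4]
λ(A) = 5/3

Enumerate directed cycles and compute their means (weight / length). Sample:
  cycle 0 → 0: weight = 4, length = 1, mean = 4/1 ≈ 4.000
  cycle 1 → 1: weight = 7, length = 1, mean = 7/1 ≈ 7.000
  cycle 2 → 2: weight = 4, length = 1, mean = 4/1 ≈ 4.000
  cycle 0 → 1 → 0: weight = 4, length = 2, mean = 4/2 ≈ 2.000
  cycle 0 → 2 → 0: weight = 9, length = 2, mean = 9/2 ≈ 4.500
  cycle 1 → 0 → 1: weight = 4, length = 2, mean = 4/2 ≈ 2.000
Minimum mean = 1.667, attained e.g. along the cycle 0 → 2 → 1 → 0 with weight 5 and length 3. So λ(A) = 5/3 = 5/3.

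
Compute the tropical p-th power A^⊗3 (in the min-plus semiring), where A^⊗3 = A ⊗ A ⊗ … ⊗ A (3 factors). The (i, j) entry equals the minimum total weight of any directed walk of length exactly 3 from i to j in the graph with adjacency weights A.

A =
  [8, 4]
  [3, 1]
A^⊗3 =
  [8, 6]
  [5, 3]

Each entry (A^⊗3)_ij equals the minimum over all length-3 walks i = v_0 → v_1 → … → v_3 = j of Σ_t A[v_t][v_{t+1}]. For example, for (i, j) = (0, 1) we minimise over 4 possible intermediate vertex sequences; the minimum is 6, attained along the walk 0 → 1 → 1 → 1.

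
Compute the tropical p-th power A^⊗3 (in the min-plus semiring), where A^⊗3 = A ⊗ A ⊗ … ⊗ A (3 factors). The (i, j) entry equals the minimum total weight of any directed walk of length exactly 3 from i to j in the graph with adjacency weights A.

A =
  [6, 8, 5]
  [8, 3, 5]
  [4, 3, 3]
A^⊗3 =
  [12, 11, 11]
  [12, 9, 11]
  [10, 9, 9]

Each entry (A^⊗3)_ij equals the minimum over all length-3 walks i = v_0 → v_1 → … → v_3 = j of Σ_t A[v_t][v_{t+1}]. For example, for (i, j) = (0, 2) we minimise over 9 possible intermediate vertex sequences; the minimum is 11, attained along the walk 0 → 2 → 2 → 2.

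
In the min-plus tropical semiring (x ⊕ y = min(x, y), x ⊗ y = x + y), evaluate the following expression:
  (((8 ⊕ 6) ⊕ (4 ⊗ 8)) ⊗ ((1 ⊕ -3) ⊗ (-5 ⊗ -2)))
(((8 ⊕ 6) ⊕ (4 ⊗ 8)) ⊗ ((1 ⊕ -3) ⊗ (-5 ⊗ -2))) = -4

Expand innermost to outermost. Recall ⊕ takes the minimum of its arguments and ⊗ takes their sum. Working out the expression (((8 ⊕ 6) ⊕ (4 ⊗ 8)) ⊗ ((1 ⊕ -3) ⊗ (-5 ⊗ -2))) gives -4.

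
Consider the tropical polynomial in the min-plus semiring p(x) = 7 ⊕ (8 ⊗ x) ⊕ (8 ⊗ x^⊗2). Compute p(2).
p(2) = 7

A tropical monomial a ⊗ x^⊗i evaluates to a + i · x. Evaluating each term at x = 2:
  Term 0 contributes 7 + 0 · 2 = 7
  Term 1 contributes 8 + 1 · 2 = 10
  Term 2 contributes 8 + 2 · 2 = 12
p(2) = ⊕ of these = min[7, 10, 12] = 7.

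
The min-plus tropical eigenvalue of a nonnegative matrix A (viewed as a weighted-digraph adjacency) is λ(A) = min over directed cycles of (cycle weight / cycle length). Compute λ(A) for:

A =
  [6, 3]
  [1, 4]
λ(A) = 2

Enumerate directed cycles and compute their means (weight / length). Sample:
  cycle 0 → 0: weight = 6, length = 1, mean = 6/1 ≈ 6.000
  cycle 1 → 1: weight = 4, length = 1, mean = 4/1 ≈ 4.000
  cycle 0 → 1 → 0: weight = 4, length = 2, mean = 4/2 ≈ 2.000
  cycle 1 → 0 → 1: weight = 4, length = 2, mean = 4/2 ≈ 2.000
Minimum mean = 2.000, attained e.g. along the cycle 0 → 1 → 0 with weight 4 and length 2. So λ(A) = 4/2 = 2.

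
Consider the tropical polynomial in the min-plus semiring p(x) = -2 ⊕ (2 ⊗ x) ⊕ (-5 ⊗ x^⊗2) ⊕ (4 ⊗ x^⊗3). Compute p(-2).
p(-2) = -9

A tropical monomial a ⊗ x^⊗i evaluates to a + i · x. Evaluating each term at x = -2:
  Term 0 contributes -2 + 0 · -2 = -2
  Term 1 contributes 2 + 1 · -2 = 0
  Term 2 contributes -5 + 2 · -2 = -9
  Term 3 contributes 4 + 3 · -2 = -2
p(-2) = ⊕ of these = min[-2, 0, -9, -2] = -9.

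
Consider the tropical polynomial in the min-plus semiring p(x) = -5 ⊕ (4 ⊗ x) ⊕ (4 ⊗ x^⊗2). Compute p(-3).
p(-3) = -5

A tropical monomial a ⊗ x^⊗i evaluates to a + i · x. Evaluating each term at x = -3:
  Term 0 contributes -5 + 0 · -3 = -5
  Term 1 contributes 4 + 1 · -3 = 1
  Term 2 contributes 4 + 2 · -3 = -2
p(-3) = ⊕ of these = min[-5, 1, -2] = -5.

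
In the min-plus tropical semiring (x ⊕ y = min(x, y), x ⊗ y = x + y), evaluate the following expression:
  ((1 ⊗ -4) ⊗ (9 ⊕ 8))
((1 ⊗ -4) ⊗ (9 ⊕ 8)) = 5

Expand innermost to outermost. Recall ⊕ takes the minimum of its arguments and ⊗ takes their sum. Working out the expression ((1 ⊗ -4) ⊗ (9 ⊕ 8)) gives 5.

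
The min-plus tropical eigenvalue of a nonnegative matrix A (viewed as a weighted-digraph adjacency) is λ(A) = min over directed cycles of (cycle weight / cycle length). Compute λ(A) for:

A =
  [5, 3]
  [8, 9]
λ(A) = 5

Enumerate directed cycles and compute their means (weight / length). Sample:
  cycle 0 → 0: weight = 5, length = 1, mean = 5/1 ≈ 5.000
  cycle 1 → 1: weight = 9, length = 1, mean = 9/1 ≈ 9.000
  cycle 0 → 1 → 0: weight = 11, length = 2, mean = 11/2 ≈ 5.500
  cycle 1 → 0 → 1: weight = 11, length = 2, mean = 11/2 ≈ 5.500
Minimum mean = 5.000, attained e.g. along the cycle 0 → 0 with weight 5 and length 1. So λ(A) = 5/1 = 5.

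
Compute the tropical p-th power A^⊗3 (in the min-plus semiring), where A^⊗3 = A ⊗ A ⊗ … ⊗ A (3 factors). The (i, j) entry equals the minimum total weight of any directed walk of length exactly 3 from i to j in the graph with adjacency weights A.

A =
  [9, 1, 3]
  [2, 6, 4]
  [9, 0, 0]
A^⊗3 =
  [5, 3, 3]
  [5, 4, 4]
  [2, 0, 0]

Each entry (A^⊗3)_ij equals the minimum over all length-3 walks i = v_0 → v_1 → … → v_3 = j of Σ_t A[v_t][v_{t+1}]. For example, for (i, j) = (0, 2) we minimise over 9 possible intermediate vertex sequences; the minimum is 3, attained along the walk 0 → 2 → 2 → 2.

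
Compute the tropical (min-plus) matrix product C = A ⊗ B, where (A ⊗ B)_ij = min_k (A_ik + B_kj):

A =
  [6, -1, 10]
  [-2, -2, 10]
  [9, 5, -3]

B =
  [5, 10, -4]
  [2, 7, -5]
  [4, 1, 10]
A ⊗ B =
  [1, 6, -6]
  [0, 5, -7]
  [1, -2, 0]

Apply the min-plus product entry-by-entry:
  C[0][0] = min over k of (A[0][0] + B[0][0] = 6 + 5 = 11, A[0][1] + B[1][0] = -1 + 2 = 1, A[0][2] + B[2][0] = 10 + 4 = 14) = 1 (attained at k = 1)
  C[0][1] = min over k of (A[0][0] + B[0][1] = 6 + 10 = 16, A[0][1] + B[1][1] = -1 + 7 = 6, A[0][2] + B[2][1] = 10 + 1 = 11) = 6 (attained at k = 1)
  C[0][2] = min over k of (A[0][0] + B[0][2] = 6 + -4 = 2, A[0][1] + B[1][2] = -1 + -5 = -6, A[0][2] + B[2][2] = 10 + 10 = 20) = -6 (attained at k = 1)
  C[1][0] = min over k of (A[1][0] + B[0][0] = -2 + 5 = 3, A[1][1] + B[1][0] = -2 + 2 = 0, A[1][2] + B[2][0] = 10 + 4 = 14) = 0 (attained at k = 1)
  C[1][1] = min over k of (A[1][0] + B[0][1] = -2 + 10 = 8, A[1][1] + B[1][1] = -2 + 7 = 5, A[1][2] + B[2][1] = 10 + 1 = 11) = 5 (attained at k = 1)
  C[1][2] = min over k of (A[1][0] + B[0][2] = -2 + -4 = -6, A[1][1] + B[1][2] = -2 + -5 = -7, A[1][2] + B[2][2] = 10 + 10 = 20) = -7 (attained at k = 1)
  C[2][0] = min over k of (A[2][0] + B[0][0] = 9 + 5 = 14, A[2][1] + B[1][0] = 5 + 2 = 7, A[2][2] + B[2][0] = -3 + 4 = 1) = 1 (attained at k = 2)
  C[2][1] = min over k of (A[2][0] + B[0][1] = 9 + 10 = 19, A[2][1] + B[1][1] = 5 + 7 = 12, A[2][2] + B[2][1] = -3 + 1 = -2) = -2 (attained at k = 2)
  C[2][2] = min over k of (A[2][0] + B[0][2] = 9 + -4 = 5, A[2][1] + B[1][2] = 5 + -5 = 0, A[2][2] + B[2][2] = -3 + 10 = 7) = 0 (attained at k = 1)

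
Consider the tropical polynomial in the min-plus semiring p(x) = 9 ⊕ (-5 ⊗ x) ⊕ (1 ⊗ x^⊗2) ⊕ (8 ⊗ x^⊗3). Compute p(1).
p(1) = -4

A tropical monomial a ⊗ x^⊗i evaluates to a + i · x. Evaluating each term at x = 1:
  Term 0 contributes 9 + 0 · 1 = 9
  Term 1 contributes -5 + 1 · 1 = -4
  Term 2 contributes 1 + 2 · 1 = 3
  Term 3 contributes 8 + 3 · 1 = 11
p(1) = ⊕ of these = min[9, -4, 3, 11] = -4.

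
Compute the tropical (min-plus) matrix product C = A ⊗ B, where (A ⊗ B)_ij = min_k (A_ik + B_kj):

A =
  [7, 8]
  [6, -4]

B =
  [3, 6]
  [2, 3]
A ⊗ B =
  [10, 11]
  [-2, -1]

Apply the min-plus product entry-by-entry:
  C[0][0] = min over k of (A[0][0] + B[0][0] = 7 + 3 = 10, A[0][1] + B[1][0] = 8 + 2 = 10) = 10 (attained at k = 0)
  C[0][1] = min over k of (A[0][0] + B[0][1] = 7 + 6 = 13, A[0][1] + B[1][1] = 8 + 3 = 11) = 11 (attained at k = 1)
  C[1][0] = min over k of (A[1][0] + B[0][0] = 6 + 3 = 9, A[1][1] + B[1][0] = -4 + 2 = -2) = -2 (attained at k = 1)
  C[1][1] = min over k of (A[1][0] + B[0][1] = 6 + 6 = 12, A[1][1] + B[1][1] = -4 + 3 = -1) = -1 (attained at k = 1)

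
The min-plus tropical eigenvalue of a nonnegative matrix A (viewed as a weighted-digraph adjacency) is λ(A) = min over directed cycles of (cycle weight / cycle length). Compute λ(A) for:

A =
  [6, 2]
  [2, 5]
λ(A) = 2

Enumerate directed cycles and compute their means (weight / length). Sample:
  cycle 0 → 0: weight = 6, length = 1, mean = 6/1 ≈ 6.000
  cycle 1 → 1: weight = 5, length = 1, mean = 5/1 ≈ 5.000
  cycle 0 → 1 → 0: weight = 4, length = 2, mean = 4/2 ≈ 2.000
  cycle 1 → 0 → 1: weight = 4, length = 2, mean = 4/2 ≈ 2.000
Minimum mean = 2.000, attained e.g. along the cycle 0 → 1 → 0 with weight 4 and length 2. So λ(A) = 4/2 = 2.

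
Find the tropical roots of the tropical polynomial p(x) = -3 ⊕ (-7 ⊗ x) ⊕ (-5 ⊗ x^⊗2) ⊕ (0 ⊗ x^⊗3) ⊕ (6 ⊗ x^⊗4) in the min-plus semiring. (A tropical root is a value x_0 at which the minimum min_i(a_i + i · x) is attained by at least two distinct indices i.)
Roots: {-6, -5, -2, 4}

Each tropical root is a break point of the lower envelope of the lines y = a_i + i · x (there are 5 lines, with slopes 0, 1, ..., 4). Only the lines that attain the minimum somewhere contribute to roots; other lines are dominated. Here the surviving (envelope) indices are i = 4, i = 3, i = 2, i = 1, i = 0.
Intersections between consecutive envelope lines give the roots: for adjacent envelope indices i < j the intersection is x = (a_i − a_j) / (j − i). Reading off the sorted break points: {-6, -5, -2, 4}.
Verification: at each break x_0, at least two indices attain the minimum of min_i(a_i + i · x_0).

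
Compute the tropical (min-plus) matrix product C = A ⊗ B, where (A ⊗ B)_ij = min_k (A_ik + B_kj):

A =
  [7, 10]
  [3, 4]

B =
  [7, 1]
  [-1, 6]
A ⊗ B =
  [9, 8]
  [3, 4]

Apply the min-plus product entry-by-entry:
  C[0][0] = min over k of (A[0][0] + B[0][0] = 7 + 7 = 14, A[0][1] + B[1][0] = 10 + -1 = 9) = 9 (attained at k = 1)
  C[0][1] = min over k of (A[0][0] + B[0][1] = 7 + 1 = 8, A[0][1] + B[1][1] = 10 + 6 = 16) = 8 (attained at k = 0)
  C[1][0] = min over k of (A[1][0] + B[0][0] = 3 + 7 = 10, A[1][1] + B[1][0] = 4 + -1 = 3) = 3 (attained at k = 1)
  C[1][1] = min over k of (A[1][0] + B[0][1] = 3 + 1 = 4, A[1][1] + B[1][1] = 4 + 6 = 10) = 4 (attained at k = 0)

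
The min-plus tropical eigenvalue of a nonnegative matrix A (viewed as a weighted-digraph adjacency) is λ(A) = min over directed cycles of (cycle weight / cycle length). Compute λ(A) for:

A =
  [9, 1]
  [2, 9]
λ(A) = 3/2

Enumerate directed cycles and compute their means (weight / length). Sample:
  cycle 0 → 0: weight = 9, length = 1, mean = 9/1 ≈ 9.000
  cycle 1 → 1: weight = 9, length = 1, mean = 9/1 ≈ 9.000
  cycle 0 → 1 → 0: weight = 3, length = 2, mean = 3/2 ≈ 1.500
  cycle 1 → 0 → 1: weight = 3, length = 2, mean = 3/2 ≈ 1.500
Minimum mean = 1.500, attained e.g. along the cycle 0 → 1 → 0 with weight 3 and length 2. So λ(A) = 3/2 = 3/2.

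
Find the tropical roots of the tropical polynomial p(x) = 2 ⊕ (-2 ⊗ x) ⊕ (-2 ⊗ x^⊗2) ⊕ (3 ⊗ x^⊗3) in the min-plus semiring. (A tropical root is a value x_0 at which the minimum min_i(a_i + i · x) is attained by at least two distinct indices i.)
Roots: {-5, 0, 4}

Each tropical root is a break point of the lower envelope of the lines y = a_i + i · x (there are 4 lines, with slopes 0, 1, ..., 3). Only the lines that attain the minimum somewhere contribute to roots; other lines are dominated. Here the surviving (envelope) indices are i = 3, i = 2, i = 1, i = 0.
Intersections between consecutive envelope lines give the roots: for adjacent envelope indices i < j the intersection is x = (a_i − a_j) / (j − i). Reading off the sorted break points: {-5, 0, 4}.
Verification: at each break x_0, at least two indices attain the minimum of min_i(a_i + i · x_0).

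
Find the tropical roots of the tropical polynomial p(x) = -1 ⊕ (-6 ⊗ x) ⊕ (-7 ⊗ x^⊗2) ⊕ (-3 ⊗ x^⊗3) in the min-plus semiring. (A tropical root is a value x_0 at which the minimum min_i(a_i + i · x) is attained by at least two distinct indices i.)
Roots: {-4, 1, 5}

Each tropical root is a break point of the lower envelope of the lines y = a_i + i · x (there are 4 lines, with slopes 0, 1, ..., 3). Only the lines that attain the minimum somewhere contribute to roots; other lines are dominated. Here the surviving (envelope) indices are i = 3, i = 2, i = 1, i = 0.
Intersections between consecutive envelope lines give the roots: for adjacent envelope indices i < j the intersection is x = (a_i − a_j) / (j − i). Reading off the sorted break points: {-4, 1, 5}.
Verification: at each break x_0, at least two indices attain the minimum of min_i(a_i + i · x_0).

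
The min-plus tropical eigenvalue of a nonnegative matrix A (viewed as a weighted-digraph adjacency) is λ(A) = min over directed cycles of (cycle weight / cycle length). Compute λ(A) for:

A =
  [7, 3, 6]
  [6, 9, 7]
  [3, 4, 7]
λ(A) = 13/3

Enumerate directed cycles and compute their means (weight / length). Sample:
  cycle 0 → 0: weight = 7, length = 1, mean = 7/1 ≈ 7.000
  cycle 1 → 1: weight = 9, length = 1, mean = 9/1 ≈ 9.000
  cycle 2 → 2: weight = 7, length = 1, mean = 7/1 ≈ 7.000
  cycle 0 → 1 → 0: weight = 9, length = 2, mean = 9/2 ≈ 4.500
  cycle 0 → 2 → 0: weight = 9, length = 2, mean = 9/2 ≈ 4.500
  cycle 1 → 0 → 1: weight = 9, length = 2, mean = 9/2 ≈ 4.500
Minimum mean = 4.333, attained e.g. along the cycle 0 → 1 → 2 → 0 with weight 13 and length 3. So λ(A) = 13/3 = 13/3.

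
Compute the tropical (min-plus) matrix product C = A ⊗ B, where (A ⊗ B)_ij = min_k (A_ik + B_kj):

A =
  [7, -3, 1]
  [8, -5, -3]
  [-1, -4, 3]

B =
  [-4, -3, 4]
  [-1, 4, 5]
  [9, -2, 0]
A ⊗ B =
  [-4, -1, 1]
  [-6, -5, -3]
  [-5, -4, 1]

Apply the min-plus product entry-by-entry:
  C[0][0] = min over k of (A[0][0] + B[0][0] = 7 + -4 = 3, A[0][1] + B[1][0] = -3 + -1 = -4, A[0][2] + B[2][0] = 1 + 9 = 10) = -4 (attained at k = 1)
  C[0][1] = min over k of (A[0][0] + B[0][1] = 7 + -3 = 4, A[0][1] + B[1][1] = -3 + 4 = 1, A[0][2] + B[2][1] = 1 + -2 = -1) = -1 (attained at k = 2)
  C[0][2] = min over k of (A[0][0] + B[0][2] = 7 + 4 = 11, A[0][1] + B[1][2] = -3 + 5 = 2, A[0][2] + B[2][2] = 1 + 0 = 1) = 1 (attained at k = 2)
  C[1][0] = min over k of (A[1][0] + B[0][0] = 8 + -4 = 4, A[1][1] + B[1][0] = -5 + -1 = -6, A[1][2] + B[2][0] = -3 + 9 = 6) = -6 (attained at k = 1)
  C[1][1] = min over k of (A[1][0] + B[0][1] = 8 + -3 = 5, A[1][1] + B[1][1] = -5 + 4 = -1, A[1][2] + B[2][1] = -3 + -2 = -5) = -5 (attained at k = 2)
  C[1][2] = min over k of (A[1][0] + B[0][2] = 8 + 4 = 12, A[1][1] + B[1][2] = -5 + 5 = 0, A[1][2] + B[2][2] = -3 + 0 = -3) = -3 (attained at k = 2)
  C[2][0] = min over k of (A[2][0] + B[0][0] = -1 + -4 = -5, A[2][1] + B[1][0] = -4 + -1 = -5, A[2][2] + B[2][0] = 3 + 9 = 12) = -5 (attained at k = 0)
  C[2][1] = min over k of (A[2][0] + B[0][1] = -1 + -3 = -4, A[2][1] + B[1][1] = -4 + 4 = 0, A[2][2] + B[2][1] = 3 + -2 = 1) = -4 (attained at k = 0)
  C[2][2] = min over k of (A[2][0] + B[0][2] = -1 + 4 = 3, A[2][1] + B[1][2] = -4 + 5 = 1, A[2][2] + B[2][2] = 3 + 0 = 3) = 1 (attained at k = 1)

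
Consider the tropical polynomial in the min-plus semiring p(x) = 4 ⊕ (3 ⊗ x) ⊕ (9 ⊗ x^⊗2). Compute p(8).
p(8) = 4

A tropical monomial a ⊗ x^⊗i evaluates to a + i · x. Evaluating each term at x = 8:
  Term 0 contributes 4 + 0 · 8 = 4
  Term 1 contributes 3 + 1 · 8 = 11
  Term 2 contributes 9 + 2 · 8 = 25
p(8) = ⊕ of these = min[4, 11, 25] = 4.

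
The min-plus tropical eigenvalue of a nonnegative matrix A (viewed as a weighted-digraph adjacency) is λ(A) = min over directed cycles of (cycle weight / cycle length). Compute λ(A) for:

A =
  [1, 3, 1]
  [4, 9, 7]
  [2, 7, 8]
λ(A) = 1

Enumerate directed cycles and compute their means (weight / length). Sample:
  cycle 0 → 0: weight = 1, length = 1, mean = 1/1 ≈ 1.000
  cycle 1 → 1: weight = 9, length = 1, mean = 9/1 ≈ 9.000
  cycle 2 → 2: weight = 8, length = 1, mean = 8/1 ≈ 8.000
  cycle 0 → 1 → 0: weight = 7, length = 2, mean = 7/2 ≈ 3.500
  cycle 0 → 2 → 0: weight = 3, length = 2, mean = 3/2 ≈ 1.500
  cycle 1 → 0 → 1: weight = 7, length = 2, mean = 7/2 ≈ 3.500
Minimum mean = 1.000, attained e.g. along the cycle 0 → 0 with weight 1 and length 1. So λ(A) = 1/1 = 1.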